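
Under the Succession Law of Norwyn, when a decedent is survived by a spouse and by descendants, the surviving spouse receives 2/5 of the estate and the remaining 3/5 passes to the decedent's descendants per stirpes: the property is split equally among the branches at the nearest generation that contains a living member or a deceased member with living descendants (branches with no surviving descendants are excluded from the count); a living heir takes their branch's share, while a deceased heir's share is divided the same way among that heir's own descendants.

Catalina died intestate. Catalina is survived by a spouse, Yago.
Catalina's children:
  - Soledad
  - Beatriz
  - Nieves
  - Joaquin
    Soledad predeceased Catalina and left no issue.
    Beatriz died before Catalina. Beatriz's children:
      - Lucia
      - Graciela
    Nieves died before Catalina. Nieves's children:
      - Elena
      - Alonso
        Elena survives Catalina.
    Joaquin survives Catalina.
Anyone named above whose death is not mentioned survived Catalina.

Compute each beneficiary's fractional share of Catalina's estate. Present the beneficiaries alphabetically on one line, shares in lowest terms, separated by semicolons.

Alonso 1/10; Elena 1/10; Graciela 1/10; Joaquin 1/5; Lucia 1/10; Yago 2/5

Yago, as surviving spouse, takes 2/5.
The remaining 3/5 passes to Catalina's descendants per stirpes.
Soledad left no surviving issue, so that branch lapses and is disregarded.
The 3/5 is divided into 3 equal shares of 1/5 among Beatriz, Nieves, Joaquin.
Beatriz predeceased; the 1/5 allotted to Beatriz's branch passes to Beatriz's issue by representation.
The 1/5 is divided into 2 equal shares of 1/10 among Lucia, Graciela.
Lucia is living and takes 1/10.
Graciela is living and takes 1/10.
Nieves predeceased; the 1/5 allotted to Nieves's branch passes to Nieves's issue by representation.
The 1/5 is divided into 2 equal shares of 1/10 among Elena, Alonso.
Elena is living and takes 1/10.
Alonso is living and takes 1/10.
Joaquin is living and takes 1/5.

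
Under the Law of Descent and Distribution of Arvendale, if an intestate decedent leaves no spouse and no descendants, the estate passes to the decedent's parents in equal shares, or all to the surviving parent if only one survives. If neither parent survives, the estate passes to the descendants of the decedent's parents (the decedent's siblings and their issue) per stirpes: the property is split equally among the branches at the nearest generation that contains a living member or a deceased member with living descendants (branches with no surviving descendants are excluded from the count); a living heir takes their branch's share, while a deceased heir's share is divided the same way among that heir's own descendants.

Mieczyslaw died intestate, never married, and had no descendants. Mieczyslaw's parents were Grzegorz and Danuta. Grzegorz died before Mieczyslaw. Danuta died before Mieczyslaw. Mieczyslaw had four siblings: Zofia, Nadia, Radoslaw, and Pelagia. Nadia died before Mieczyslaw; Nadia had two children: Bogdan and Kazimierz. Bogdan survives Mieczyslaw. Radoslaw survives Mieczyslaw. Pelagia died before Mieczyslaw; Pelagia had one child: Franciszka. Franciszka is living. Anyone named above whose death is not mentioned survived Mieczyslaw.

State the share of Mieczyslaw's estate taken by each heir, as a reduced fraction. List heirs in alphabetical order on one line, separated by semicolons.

Bogdan 1/8; Franciszka 1/4; Kazimierz 1/8; Radoslaw 1/4; Zofia 1/4

Neither parent survives and there are no descendants, so the estate passes to Mieczyslaw's siblings and their issue per stirpes.
The estate is divided into 4 equal shares of 1/4 among Zofia, Nadia, Radoslaw, Pelagia.
Zofia is living and takes 1/4.
Nadia predeceased; the 1/4 allotted to Nadia's branch passes to Nadia's issue by representation.
The 1/4 is divided into 2 equal shares of 1/8 among Bogdan, Kazimierz.
Bogdan is living and takes 1/8.
Kazimierz is living and takes 1/8.
Radoslaw is living and takes 1/4.
Pelagia predeceased; the 1/4 allotted to Pelagia's branch passes to Pelagia's issue by representation.
Franciszka is the sole taker at this level and receives the full 1/4.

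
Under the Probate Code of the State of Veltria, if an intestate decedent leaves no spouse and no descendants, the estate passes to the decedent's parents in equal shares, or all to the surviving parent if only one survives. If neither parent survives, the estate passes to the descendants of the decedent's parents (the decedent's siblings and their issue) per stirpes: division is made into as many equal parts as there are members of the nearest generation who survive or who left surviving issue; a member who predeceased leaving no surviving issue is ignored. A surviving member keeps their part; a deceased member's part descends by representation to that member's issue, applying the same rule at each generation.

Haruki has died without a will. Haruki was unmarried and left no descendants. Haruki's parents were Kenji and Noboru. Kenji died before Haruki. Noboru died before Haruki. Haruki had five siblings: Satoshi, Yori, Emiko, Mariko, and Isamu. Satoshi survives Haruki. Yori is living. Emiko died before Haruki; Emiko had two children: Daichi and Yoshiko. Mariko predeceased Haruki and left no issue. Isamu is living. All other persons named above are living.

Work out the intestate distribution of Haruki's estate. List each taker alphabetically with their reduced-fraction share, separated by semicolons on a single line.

Neither parent survives and there are no descendants, so the estate passes to Haruki's siblings and their issue per stirpes.
Mariko left no surviving issue, so that branch lapses and is disregarded.
The estate is divided into 4 equal shares of 1/4 among Satoshi, Yori, Emiko, Isamu.
Satoshi is living and takes 1/4.
Yori is living and takes 1/4.
Emiko predeceased; the 1/4 allotted to Emiko's branch passes to Emiko's issue by representation.
The 1/4 is divided into 2 equal shares of 1/8 among Daichi, Yoshiko.
Daichi is living and takes 1/8.
Yoshiko is living and takes 1/8.
Isamu is living and takes 1/4.

Daichi 1/8; Isamu 1/4; Satoshi 1/4; Yori 1/4; Yoshiko 1/8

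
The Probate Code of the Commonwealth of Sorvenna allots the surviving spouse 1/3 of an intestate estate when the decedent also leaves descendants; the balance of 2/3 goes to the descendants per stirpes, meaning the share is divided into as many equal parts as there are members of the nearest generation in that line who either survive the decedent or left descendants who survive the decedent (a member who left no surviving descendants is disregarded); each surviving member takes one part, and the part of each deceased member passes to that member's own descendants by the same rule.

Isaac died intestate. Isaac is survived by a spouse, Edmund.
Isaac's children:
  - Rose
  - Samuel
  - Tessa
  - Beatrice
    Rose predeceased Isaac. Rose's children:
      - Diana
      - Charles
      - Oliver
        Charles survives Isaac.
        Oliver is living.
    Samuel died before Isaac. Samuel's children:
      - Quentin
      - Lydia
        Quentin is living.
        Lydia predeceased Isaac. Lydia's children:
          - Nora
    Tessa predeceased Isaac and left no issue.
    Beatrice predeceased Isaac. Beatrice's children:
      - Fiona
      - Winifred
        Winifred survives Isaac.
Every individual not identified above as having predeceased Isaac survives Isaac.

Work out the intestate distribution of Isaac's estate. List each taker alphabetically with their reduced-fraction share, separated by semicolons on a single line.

Charles 2/27; Diana 2/27; Edmund 1/3; Fiona 1/9; Nora 1/9; Oliver 2/27; Quentin 1/9; Winifred 1/9

Edmund, as surviving spouse, takes 1/3.
The remaining 2/3 passes to Isaac's descendants per stirpes.
Tessa left no surviving issue, so that branch lapses and is disregarded.
The 2/3 is divided into 3 equal shares of 2/9 among Rose, Samuel, Beatrice.
Rose predeceased; the 2/9 allotted to Rose's branch passes to Rose's issue by representation.
The 2/9 is divided into 3 equal shares of 2/27 among Diana, Charles, Oliver.
Diana is living and takes 2/27.
Charles is living and takes 2/27.
Oliver is living and takes 2/27.
Samuel predeceased; the 2/9 allotted to Samuel's branch passes to Samuel's issue by representation.
The 2/9 is divided into 2 equal shares of 1/9 among Quentin, Lydia.
Quentin is living and takes 1/9.
Lydia predeceased; the 1/9 allotted to Lydia's branch passes to Lydia's issue by representation.
Nora is the sole taker at this level and receives the full 1/9.
Beatrice predeceased; the 2/9 allotted to Beatrice's branch passes to Beatrice's issue by representation.
The 2/9 is divided into 2 equal shares of 1/9 among Fiona, Winifred.
Fiona is living and takes 1/9.
Winifred is living and takes 1/9.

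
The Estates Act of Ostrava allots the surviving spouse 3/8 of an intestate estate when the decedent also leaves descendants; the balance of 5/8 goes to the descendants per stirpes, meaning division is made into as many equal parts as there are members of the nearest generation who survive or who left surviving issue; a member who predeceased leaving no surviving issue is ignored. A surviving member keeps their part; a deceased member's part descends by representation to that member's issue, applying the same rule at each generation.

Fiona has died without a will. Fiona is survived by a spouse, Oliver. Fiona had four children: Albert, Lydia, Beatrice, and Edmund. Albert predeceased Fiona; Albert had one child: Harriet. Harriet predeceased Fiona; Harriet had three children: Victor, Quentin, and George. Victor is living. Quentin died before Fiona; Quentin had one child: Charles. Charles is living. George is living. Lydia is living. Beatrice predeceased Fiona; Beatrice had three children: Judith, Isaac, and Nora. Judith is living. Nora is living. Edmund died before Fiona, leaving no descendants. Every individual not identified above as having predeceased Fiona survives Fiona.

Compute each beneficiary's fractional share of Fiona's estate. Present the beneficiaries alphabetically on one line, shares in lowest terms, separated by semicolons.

Oliver, as surviving spouse, takes 3/8.
The remaining 5/8 passes to Fiona's descendants per stirpes.
Edmund left no surviving issue, so that branch lapses and is disregarded.
The 5/8 is divided into 3 equal shares of 5/24 among Albert, Lydia, Beatrice.
Albert predeceased; the 5/24 allotted to Albert's branch passes to Albert's issue by representation.
Harriet's line is the sole branch at this level, so the full 5/24 passes to Harriet's issue by representation.
The 5/24 is divided into 3 equal shares of 5/72 among Victor, Quentin, George.
Victor is living and takes 5/72.
Quentin predeceased; the 5/72 allotted to Quentin's branch passes to Quentin's issue by representation.
Charles is the sole taker at this level and receives the full 5/72.
George is living and takes 5/72.
Lydia is living and takes 5/24.
Beatrice predeceased; the 5/24 allotted to Beatrice's branch passes to Beatrice's issue by representation.
The 5/24 is divided into 3 equal shares of 5/72 among Judith, Isaac, Nora.
Judith is living and takes 5/72.
Isaac is living and takes 5/72.
Nora is living and takes 5/72.

Charles 5/72; George 5/72; Isaac 5/72; Judith 5/72; Lydia 5/24; Nora 5/72; Oliver 3/8; Victor 5/72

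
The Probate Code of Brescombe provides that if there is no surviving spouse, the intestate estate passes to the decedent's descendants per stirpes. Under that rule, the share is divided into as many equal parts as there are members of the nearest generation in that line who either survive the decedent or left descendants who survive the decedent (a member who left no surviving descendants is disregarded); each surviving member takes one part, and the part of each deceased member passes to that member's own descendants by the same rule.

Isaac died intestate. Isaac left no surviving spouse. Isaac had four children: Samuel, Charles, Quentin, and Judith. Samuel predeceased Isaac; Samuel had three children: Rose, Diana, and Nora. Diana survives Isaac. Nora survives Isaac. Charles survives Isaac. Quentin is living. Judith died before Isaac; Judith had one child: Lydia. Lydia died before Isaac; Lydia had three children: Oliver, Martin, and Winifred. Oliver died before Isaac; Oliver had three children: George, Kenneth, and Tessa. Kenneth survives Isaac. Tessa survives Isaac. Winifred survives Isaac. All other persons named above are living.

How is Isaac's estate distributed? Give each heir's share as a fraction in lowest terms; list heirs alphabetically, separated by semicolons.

There is no surviving spouse, so the entire estate passes to Isaac's descendants per stirpes.
The estate is divided into 4 equal shares of 1/4 among Samuel, Charles, Quentin, Judith.
Samuel predeceased; the 1/4 allotted to Samuel's branch passes to Samuel's issue by representation.
The 1/4 is divided into 3 equal shares of 1/12 among Rose, Diana, Nora.
Rose is living and takes 1/12.
Diana is living and takes 1/12.
Nora is living and takes 1/12.
Charles is living and takes 1/4.
Quentin is living and takes 1/4.
Judith predeceased; the 1/4 allotted to Judith's branch passes to Judith's issue by representation.
Lydia's line is the sole branch at this level, so the full 1/4 passes to Lydia's issue by representation.
The 1/4 is divided into 3 equal shares of 1/12 among Oliver, Martin, Winifred.
Oliver predeceased; the 1/12 allotted to Oliver's branch passes to Oliver's issue by representation.
The 1/12 is divided into 3 equal shares of 1/36 among George, Kenneth, Tessa.
George is living and takes 1/36.
Kenneth is living and takes 1/36.
Tessa is living and takes 1/36.
Martin is living and takes 1/12.
Winifred is living and takes 1/12.

Charles 1/4; Diana 1/12; George 1/36; Kenneth 1/36; Martin 1/12; Nora 1/12; Quentin 1/4; Rose 1/12; Tessa 1/36; Winifred 1/12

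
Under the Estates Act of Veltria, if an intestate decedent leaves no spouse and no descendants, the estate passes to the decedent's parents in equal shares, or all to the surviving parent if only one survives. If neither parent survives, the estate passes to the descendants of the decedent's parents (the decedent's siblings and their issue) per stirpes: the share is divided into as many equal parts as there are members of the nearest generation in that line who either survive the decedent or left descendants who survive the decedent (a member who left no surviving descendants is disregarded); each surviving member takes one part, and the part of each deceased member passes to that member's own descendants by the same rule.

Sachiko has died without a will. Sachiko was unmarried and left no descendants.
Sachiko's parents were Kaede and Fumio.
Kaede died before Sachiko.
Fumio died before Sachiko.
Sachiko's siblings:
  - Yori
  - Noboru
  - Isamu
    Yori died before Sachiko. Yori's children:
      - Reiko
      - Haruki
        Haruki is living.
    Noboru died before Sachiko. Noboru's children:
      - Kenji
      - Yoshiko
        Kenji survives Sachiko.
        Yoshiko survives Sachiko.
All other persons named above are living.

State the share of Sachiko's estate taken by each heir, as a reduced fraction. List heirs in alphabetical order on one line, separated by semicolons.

Neither parent survives and there are no descendants, so the estate passes to Sachiko's siblings and their issue per stirpes.
The estate is divided into 3 equal shares of 1/3 among Yori, Noboru, Isamu.
Yori predeceased; the 1/3 allotted to Yori's branch passes to Yori's issue by representation.
The 1/3 is divided into 2 equal shares of 1/6 among Reiko, Haruki.
Reiko is living and takes 1/6.
Haruki is living and takes 1/6.
Noboru predeceased; the 1/3 allotted to Noboru's branch passes to Noboru's issue by representation.
The 1/3 is divided into 2 equal shares of 1/6 among Kenji, Yoshiko.
Kenji is living and takes 1/6.
Yoshiko is living and takes 1/6.
Isamu is living and takes 1/3.

Haruki 1/6; Isamu 1/3; Kenji 1/6; Reiko 1/6; Yoshiko 1/6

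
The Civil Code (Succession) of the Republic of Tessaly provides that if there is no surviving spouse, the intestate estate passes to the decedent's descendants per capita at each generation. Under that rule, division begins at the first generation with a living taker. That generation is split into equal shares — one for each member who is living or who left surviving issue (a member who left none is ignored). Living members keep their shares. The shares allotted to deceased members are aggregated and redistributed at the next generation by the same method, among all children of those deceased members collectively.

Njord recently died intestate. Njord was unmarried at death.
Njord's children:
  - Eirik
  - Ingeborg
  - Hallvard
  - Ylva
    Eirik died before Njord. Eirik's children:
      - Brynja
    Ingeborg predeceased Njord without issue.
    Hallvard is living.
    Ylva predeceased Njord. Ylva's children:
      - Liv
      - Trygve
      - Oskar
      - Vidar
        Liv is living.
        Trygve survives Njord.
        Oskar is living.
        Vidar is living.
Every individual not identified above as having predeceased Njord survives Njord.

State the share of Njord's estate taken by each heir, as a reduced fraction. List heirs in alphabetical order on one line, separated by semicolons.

Brynja 2/15; Hallvard 1/3; Liv 2/15; Oskar 2/15; Trygve 2/15; Vidar 2/15

There is no surviving spouse, so the entire estate passes to Njord's descendants per capita at each generation.
At generation 1 (Eirik, Hallvard, Ylva) there are 3 shares of (1)/3 = 1/3 each.
Living: Hallvard — each takes 1/3.
Deceased: Eirik and Ylva. Their combined 2/3 is pooled and carried to generation 2.
At generation 2 (Brynja, Liv, Trygve, Oskar, Vidar) there are 5 shares of (2/3)/5 = 2/15 each.
Living: Brynja, Liv, Trygve, Oskar, and Vidar — each takes 2/15.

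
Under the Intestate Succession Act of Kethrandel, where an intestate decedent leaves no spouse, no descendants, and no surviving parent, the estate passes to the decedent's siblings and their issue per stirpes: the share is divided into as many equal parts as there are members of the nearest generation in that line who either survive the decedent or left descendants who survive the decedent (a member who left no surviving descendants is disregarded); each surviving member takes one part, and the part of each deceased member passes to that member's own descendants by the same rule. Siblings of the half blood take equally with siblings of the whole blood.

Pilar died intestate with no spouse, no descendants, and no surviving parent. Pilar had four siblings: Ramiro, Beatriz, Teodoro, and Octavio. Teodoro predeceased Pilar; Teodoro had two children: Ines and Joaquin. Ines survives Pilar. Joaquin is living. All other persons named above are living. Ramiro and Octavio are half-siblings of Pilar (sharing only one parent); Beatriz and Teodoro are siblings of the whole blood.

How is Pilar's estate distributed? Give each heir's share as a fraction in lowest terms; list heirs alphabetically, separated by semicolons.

No spouse, descendants, or parent survives, so the estate passes to Pilar's siblings per stirpes.
Half-blood and whole-blood siblings take equally under the stated rule.
The estate is divided into 4 equal shares of 1/4 among Ramiro, Beatriz, Teodoro, Octavio.
Ramiro is living and takes 1/4.
Beatriz is living and takes 1/4.
Teodoro predeceased; the 1/4 allotted to Teodoro's branch passes to Teodoro's issue by representation.
The 1/4 is divided into 2 equal shares of 1/8 among Ines, Joaquin.
Ines is living and takes 1/8.
Joaquin is living and takes 1/8.
Octavio is living and takes 1/4.

Beatriz 1/4; Ines 1/8; Joaquin 1/8; Octavio 1/4; Ramiro 1/4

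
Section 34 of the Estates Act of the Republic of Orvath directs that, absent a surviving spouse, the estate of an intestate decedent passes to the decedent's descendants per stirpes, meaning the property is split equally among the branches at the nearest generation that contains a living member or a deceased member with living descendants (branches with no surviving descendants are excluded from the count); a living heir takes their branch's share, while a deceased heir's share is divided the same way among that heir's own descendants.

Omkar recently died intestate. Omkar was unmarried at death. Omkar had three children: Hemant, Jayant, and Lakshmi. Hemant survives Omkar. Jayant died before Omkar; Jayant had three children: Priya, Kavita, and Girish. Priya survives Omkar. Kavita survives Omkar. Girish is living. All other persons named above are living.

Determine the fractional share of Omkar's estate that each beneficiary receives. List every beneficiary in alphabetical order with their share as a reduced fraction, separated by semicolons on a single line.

There is no surviving spouse, so the entire estate passes to Omkar's descendants per stirpes.
The estate is divided into 3 equal shares of 1/3 among Hemant, Jayant, Lakshmi.
Hemant is living and takes 1/3.
Jayant predeceased; the 1/3 allotted to Jayant's branch passes to Jayant's issue by representation.
The 1/3 is divided into 3 equal shares of 1/9 among Priya, Kavita, Girish.
Priya is living and takes 1/9.
Kavita is living and takes 1/9.
Girish is living and takes 1/9.
Lakshmi is living and takes 1/3.

Girish 1/9; Hemant 1/3; Kavita 1/9; Lakshmi 1/3; Priya 1/9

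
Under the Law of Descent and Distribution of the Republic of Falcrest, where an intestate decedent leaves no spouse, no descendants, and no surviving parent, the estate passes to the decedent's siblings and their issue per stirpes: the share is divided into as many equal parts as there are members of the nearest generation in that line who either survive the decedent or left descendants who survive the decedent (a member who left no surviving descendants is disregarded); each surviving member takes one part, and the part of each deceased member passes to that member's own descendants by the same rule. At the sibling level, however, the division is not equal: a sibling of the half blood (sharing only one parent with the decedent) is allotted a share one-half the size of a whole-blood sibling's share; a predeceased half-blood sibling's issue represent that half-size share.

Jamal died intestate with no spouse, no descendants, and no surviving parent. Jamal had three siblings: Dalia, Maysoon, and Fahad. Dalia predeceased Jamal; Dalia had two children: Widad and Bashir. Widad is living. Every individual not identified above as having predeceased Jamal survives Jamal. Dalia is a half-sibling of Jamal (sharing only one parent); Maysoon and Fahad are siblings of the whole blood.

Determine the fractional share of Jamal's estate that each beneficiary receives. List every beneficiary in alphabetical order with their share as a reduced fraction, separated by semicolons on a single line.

No spouse, descendants, or parent survives, so the estate passes to Jamal's siblings per stirpes.
Half-blood siblings count for one-half the weight of whole-blood siblings at the initial division.
Dividing 1 in proportion to weights (total weight 5/2): Dalia (weight 1/2) → 1/5; Maysoon (weight 1) → 2/5; Fahad (weight 1) → 2/5.
Dalia predeceased; the 1/5 allotted to Dalia's branch passes to Dalia's issue by representation.
The 1/5 is divided into 2 equal shares of 1/10 among Widad, Bashir.
Widad is living and takes 1/10.
Bashir is living and takes 1/10.
Maysoon is living and takes 2/5.
Fahad is living and takes 2/5.

Bashir 1/10; Fahad 2/5; Maysoon 2/5; Widad 1/10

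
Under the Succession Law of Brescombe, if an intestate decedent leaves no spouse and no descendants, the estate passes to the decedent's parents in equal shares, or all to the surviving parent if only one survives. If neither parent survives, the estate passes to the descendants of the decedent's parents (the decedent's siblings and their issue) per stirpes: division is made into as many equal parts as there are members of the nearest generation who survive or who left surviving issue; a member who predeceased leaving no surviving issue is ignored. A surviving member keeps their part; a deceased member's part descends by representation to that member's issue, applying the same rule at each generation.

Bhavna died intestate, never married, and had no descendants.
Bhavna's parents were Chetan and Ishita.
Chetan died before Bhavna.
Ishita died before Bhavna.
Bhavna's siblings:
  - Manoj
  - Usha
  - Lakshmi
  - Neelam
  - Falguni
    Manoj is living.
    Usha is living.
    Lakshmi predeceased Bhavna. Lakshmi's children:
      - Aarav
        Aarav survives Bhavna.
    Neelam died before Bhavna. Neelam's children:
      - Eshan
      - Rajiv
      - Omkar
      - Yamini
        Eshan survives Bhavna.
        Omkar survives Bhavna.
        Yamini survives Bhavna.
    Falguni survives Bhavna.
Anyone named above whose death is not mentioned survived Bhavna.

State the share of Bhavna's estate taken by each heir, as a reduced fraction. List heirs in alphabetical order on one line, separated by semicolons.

Neither parent survives and there are no descendants, so the estate passes to Bhavna's siblings and their issue per stirpes.
The estate is divided into 5 equal shares of 1/5 among Manoj, Usha, Lakshmi, Neelam, Falguni.
Manoj is living and takes 1/5.
Usha is living and takes 1/5.
Lakshmi predeceased; the 1/5 allotted to Lakshmi's branch passes to Lakshmi's issue by representation.
Aarav is the sole taker at this level and receives the full 1/5.
Neelam predeceased; the 1/5 allotted to Neelam's branch passes to Neelam's issue by representation.
The 1/5 is divided into 4 equal shares of 1/20 among Eshan, Rajiv, Omkar, Yamini.
Eshan is living and takes 1/20.
Rajiv is living and takes 1/20.
Omkar is living and takes 1/20.
Yamini is living and takes 1/20.
Falguni is living and takes 1/5.

Aarav 1/5; Eshan 1/20; Falguni 1/5; Manoj 1/5; Omkar 1/20; Rajiv 1/20; Usha 1/5; Yamini 1/20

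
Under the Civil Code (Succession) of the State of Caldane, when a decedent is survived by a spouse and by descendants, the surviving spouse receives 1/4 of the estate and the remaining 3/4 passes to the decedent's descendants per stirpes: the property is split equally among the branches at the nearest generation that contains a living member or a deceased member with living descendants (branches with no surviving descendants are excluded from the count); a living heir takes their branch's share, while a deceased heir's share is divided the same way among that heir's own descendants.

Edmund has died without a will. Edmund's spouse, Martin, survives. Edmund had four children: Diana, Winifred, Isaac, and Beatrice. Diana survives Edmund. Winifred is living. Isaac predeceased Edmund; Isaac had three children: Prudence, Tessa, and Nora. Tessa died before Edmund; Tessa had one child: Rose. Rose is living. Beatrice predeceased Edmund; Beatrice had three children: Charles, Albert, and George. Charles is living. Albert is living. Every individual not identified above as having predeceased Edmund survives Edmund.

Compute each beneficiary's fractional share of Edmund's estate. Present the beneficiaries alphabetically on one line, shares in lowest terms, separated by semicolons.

Martin, as surviving spouse, takes 1/4.
The remaining 3/4 passes to Edmund's descendants per stirpes.
The 3/4 is divided into 4 equal shares of 3/16 among Diana, Winifred, Isaac, Beatrice.
Diana is living and takes 3/16.
Winifred is living and takes 3/16.
Isaac predeceased; the 3/16 allotted to Isaac's branch passes to Isaac's issue by representation.
The 3/16 is divided into 3 equal shares of 1/16 among Prudence, Tessa, Nora.
Prudence is living and takes 1/16.
Tessa predeceased; the 1/16 allotted to Tessa's branch passes to Tessa's issue by representation.
Rose is the sole taker at this level and receives the full 1/16.
Nora is living and takes 1/16.
Beatrice predeceased; the 3/16 allotted to Beatrice's branch passes to Beatrice's issue by representation.
The 3/16 is divided into 3 equal shares of 1/16 among Charles, Albert, George.
Charles is living and takes 1/16.
Albert is living and takes 1/16.
George is living and takes 1/16.

Albert 1/16; Charles 1/16; Diana 3/16; George 1/16; Martin 1/4; Nora 1/16; Prudence 1/16; Rose 1/16; Winifred 3/16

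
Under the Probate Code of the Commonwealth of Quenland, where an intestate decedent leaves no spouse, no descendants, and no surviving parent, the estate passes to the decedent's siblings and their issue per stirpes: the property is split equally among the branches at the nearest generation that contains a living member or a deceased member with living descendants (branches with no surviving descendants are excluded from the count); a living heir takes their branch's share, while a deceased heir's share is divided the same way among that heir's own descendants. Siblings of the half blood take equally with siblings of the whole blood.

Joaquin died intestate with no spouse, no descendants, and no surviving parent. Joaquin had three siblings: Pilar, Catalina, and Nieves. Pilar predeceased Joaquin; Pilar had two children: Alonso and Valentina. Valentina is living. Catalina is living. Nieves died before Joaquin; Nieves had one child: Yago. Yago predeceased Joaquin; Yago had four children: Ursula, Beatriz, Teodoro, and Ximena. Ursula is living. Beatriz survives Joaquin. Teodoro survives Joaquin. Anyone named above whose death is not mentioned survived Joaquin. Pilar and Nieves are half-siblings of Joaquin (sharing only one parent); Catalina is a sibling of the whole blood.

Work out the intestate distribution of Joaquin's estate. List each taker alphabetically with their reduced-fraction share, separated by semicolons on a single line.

No spouse, descendants, or parent survives, so the estate passes to Joaquin's siblings per stirpes.
Half-blood and whole-blood siblings take equally under the stated rule.
The estate is divided into 3 equal shares of 1/3 among Pilar, Catalina, Nieves.
Pilar predeceased; the 1/3 allotted to Pilar's branch passes to Pilar's issue by representation.
The 1/3 is divided into 2 equal shares of 1/6 among Alonso, Valentina.
Alonso is living and takes 1/6.
Valentina is living and takes 1/6.
Catalina is living and takes 1/3.
Nieves predeceased; the 1/3 allotted to Nieves's branch passes to Nieves's issue by representation.
Yago's line is the sole branch at this level, so the full 1/3 passes to Yago's issue by representation.
The 1/3 is divided into 4 equal shares of 1/12 among Ursula, Beatriz, Teodoro, Ximena.
Ursula is living and takes 1/12.
Beatriz is living and takes 1/12.
Teodoro is living and takes 1/12.
Ximena is living and takes 1/12.

Alonso 1/6; Beatriz 1/12; Catalina 1/3; Teodoro 1/12; Ursula 1/12; Valentina 1/6; Ximena 1/12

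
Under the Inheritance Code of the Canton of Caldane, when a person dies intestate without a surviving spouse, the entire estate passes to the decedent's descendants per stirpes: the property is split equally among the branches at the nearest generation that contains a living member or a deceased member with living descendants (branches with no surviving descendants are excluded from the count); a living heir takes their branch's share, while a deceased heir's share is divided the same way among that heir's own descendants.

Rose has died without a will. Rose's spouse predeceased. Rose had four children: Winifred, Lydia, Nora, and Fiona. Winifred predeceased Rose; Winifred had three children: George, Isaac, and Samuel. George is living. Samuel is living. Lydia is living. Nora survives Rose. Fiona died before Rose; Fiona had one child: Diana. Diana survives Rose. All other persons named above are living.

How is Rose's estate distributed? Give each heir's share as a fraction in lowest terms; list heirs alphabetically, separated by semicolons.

There is no surviving spouse, so the entire estate passes to Rose's descendants per stirpes.
The estate is divided into 4 equal shares of 1/4 among Winifred, Lydia, Nora, Fiona.
Winifred predeceased; the 1/4 allotted to Winifred's branch passes to Winifred's issue by representation.
The 1/4 is divided into 3 equal shares of 1/12 among George, Isaac, Samuel.
George is living and takes 1/12.
Isaac is living and takes 1/12.
Samuel is living and takes 1/12.
Lydia is living and takes 1/4.
Nora is living and takes 1/4.
Fiona predeceased; the 1/4 allotted to Fiona's branch passes to Fiona's issue by representation.
Diana is the sole taker at this level and receives the full 1/4.

Diana 1/4; George 1/12; Isaac 1/12; Lydia 1/4; Nora 1/4; Samuel 1/12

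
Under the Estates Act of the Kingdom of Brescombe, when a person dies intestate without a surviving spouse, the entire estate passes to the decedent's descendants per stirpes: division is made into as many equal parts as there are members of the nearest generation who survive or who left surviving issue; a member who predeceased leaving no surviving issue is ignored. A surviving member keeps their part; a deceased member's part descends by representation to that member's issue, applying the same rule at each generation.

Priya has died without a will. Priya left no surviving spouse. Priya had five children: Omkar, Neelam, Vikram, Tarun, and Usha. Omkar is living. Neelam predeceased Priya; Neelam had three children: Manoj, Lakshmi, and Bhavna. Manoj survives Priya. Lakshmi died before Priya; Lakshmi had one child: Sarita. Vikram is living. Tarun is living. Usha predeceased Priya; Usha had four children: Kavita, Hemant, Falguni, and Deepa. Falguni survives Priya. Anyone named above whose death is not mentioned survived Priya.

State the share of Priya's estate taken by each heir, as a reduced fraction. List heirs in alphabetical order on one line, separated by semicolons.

There is no surviving spouse, so the entire estate passes to Priya's descendants per stirpes.
The estate is divided into 5 equal shares of 1/5 among Omkar, Neelam, Vikram, Tarun, Usha.
Omkar is living and takes 1/5.
Neelam predeceased; the 1/5 allotted to Neelam's branch passes to Neelam's issue by representation.
The 1/5 is divided into 3 equal shares of 1/15 among Manoj, Lakshmi, Bhavna.
Manoj is living and takes 1/15.
Lakshmi predeceased; the 1/15 allotted to Lakshmi's branch passes to Lakshmi's issue by representation.
Sarita is the sole taker at this level and receives the full 1/15.
Bhavna is living and takes 1/15.
Vikram is living and takes 1/5.
Tarun is living and takes 1/5.
Usha predeceased; the 1/5 allotted to Usha's branch passes to Usha's issue by representation.
The 1/5 is divided into 4 equal shares of 1/20 among Kavita, Hemant, Falguni, Deepa.
Kavita is living and takes 1/20.
Hemant is living and takes 1/20.
Falguni is living and takes 1/20.
Deepa is living and takes 1/20.

Bhavna 1/15; Deepa 1/20; Falguni 1/20; Hemant 1/20; Kavita 1/20; Manoj 1/15; Omkar 1/5; Sarita 1/15; Tarun 1/5; Vikram 1/5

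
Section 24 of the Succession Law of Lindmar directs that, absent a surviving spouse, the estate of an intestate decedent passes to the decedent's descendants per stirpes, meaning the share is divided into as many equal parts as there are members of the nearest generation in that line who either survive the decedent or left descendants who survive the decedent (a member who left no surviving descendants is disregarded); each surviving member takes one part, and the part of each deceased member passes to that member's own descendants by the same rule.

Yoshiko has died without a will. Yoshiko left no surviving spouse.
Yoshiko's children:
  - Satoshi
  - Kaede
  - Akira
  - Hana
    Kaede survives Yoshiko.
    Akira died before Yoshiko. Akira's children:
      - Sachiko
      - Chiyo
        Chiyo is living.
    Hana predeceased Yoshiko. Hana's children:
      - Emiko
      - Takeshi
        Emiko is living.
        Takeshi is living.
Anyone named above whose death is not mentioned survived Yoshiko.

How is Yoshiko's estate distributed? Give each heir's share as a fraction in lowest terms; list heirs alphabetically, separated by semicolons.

Chiyo 1/8; Emiko 1/8; Kaede 1/4; Sachiko 1/8; Satoshi 1/4; Takeshi 1/8

There is no surviving spouse, so the entire estate passes to Yoshiko's descendants per stirpes.
The estate is divided into 4 equal shares of 1/4 among Satoshi, Kaede, Akira, Hana.
Satoshi is living and takes 1/4.
Kaede is living and takes 1/4.
Akira predeceased; the 1/4 allotted to Akira's branch passes to Akira's issue by representation.
The 1/4 is divided into 2 equal shares of 1/8 among Sachiko, Chiyo.
Sachiko is living and takes 1/8.
Chiyo is living and takes 1/8.
Hana predeceased; the 1/4 allotted to Hana's branch passes to Hana's issue by representation.
The 1/4 is divided into 2 equal shares of 1/8 among Emiko, Takeshi.
Emiko is living and takes 1/8.
Takeshi is living and takes 1/8.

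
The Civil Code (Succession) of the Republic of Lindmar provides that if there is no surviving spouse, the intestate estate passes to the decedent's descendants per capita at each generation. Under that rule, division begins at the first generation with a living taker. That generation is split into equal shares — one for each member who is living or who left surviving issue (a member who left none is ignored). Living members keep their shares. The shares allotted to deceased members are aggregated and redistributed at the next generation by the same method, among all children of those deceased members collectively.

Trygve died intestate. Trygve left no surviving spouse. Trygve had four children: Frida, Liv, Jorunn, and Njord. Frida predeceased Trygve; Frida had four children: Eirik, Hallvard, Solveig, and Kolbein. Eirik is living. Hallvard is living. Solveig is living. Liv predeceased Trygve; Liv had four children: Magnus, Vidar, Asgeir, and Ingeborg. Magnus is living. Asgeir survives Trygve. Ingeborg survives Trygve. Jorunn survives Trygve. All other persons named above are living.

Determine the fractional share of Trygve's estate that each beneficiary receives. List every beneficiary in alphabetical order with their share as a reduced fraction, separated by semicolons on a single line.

There is no surviving spouse, so the entire estate passes to Trygve's descendants per capita at each generation.
At generation 1 (Frida, Liv, Jorunn, Njord) there are 4 shares of (1)/4 = 1/4 each.
Living: Jorunn and Njord — each takes 1/4.
Deceased: Frida and Liv. Their combined 1/2 is pooled and carried to generation 2.
At generation 2 (Eirik, Hallvard, Solveig, Kolbein, Magnus, Vidar, Asgeir, Ingeborg) there are 8 shares of (1/2)/8 = 1/16 each.
Living: Eirik, Hallvard, Solveig, Kolbein, Magnus, Vidar, Asgeir, and Ingeborg — each takes 1/16.

Asgeir 1/16; Eirik 1/16; Hallvard 1/16; Ingeborg 1/16; Jorunn 1/4; Kolbein 1/16; Magnus 1/16; Njord 1/4; Solveig 1/16; Vidar 1/16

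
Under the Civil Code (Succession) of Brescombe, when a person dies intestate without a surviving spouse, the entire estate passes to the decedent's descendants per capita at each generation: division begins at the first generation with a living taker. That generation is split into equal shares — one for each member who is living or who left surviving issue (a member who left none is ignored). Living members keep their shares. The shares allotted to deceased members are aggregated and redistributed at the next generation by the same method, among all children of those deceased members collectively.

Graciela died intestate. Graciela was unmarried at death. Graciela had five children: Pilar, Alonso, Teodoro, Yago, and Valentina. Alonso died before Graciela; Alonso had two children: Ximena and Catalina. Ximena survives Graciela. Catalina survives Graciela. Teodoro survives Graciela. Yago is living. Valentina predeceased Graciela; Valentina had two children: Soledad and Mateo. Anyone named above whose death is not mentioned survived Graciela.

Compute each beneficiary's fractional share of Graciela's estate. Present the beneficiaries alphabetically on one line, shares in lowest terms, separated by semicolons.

There is no surviving spouse, so the entire estate passes to Graciela's descendants per capita at each generation.
At generation 1 (Pilar, Alonso, Teodoro, Yago, Valentina) there are 5 shares of (1)/5 = 1/5 each.
Living: Pilar, Teodoro, and Yago — each takes 1/5.
Deceased: Alonso and Valentina. Their combined 2/5 is pooled and carried to generation 2.
At generation 2 (Ximena, Catalina, Soledad, Mateo) there are 4 shares of (2/5)/4 = 1/10 each.
Living: Ximena, Catalina, Soledad, and Mateo — each takes 1/10.

Catalina 1/10; Mateo 1/10; Pilar 1/5; Soledad 1/10; Teodoro 1/5; Ximena 1/10; Yago 1/5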